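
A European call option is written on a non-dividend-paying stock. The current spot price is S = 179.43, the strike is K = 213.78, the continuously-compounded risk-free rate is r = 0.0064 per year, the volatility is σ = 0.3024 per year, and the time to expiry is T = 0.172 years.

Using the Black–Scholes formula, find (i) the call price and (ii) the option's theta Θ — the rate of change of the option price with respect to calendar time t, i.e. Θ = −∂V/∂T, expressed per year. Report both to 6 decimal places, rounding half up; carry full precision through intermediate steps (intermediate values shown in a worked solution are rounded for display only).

σ√T = 0.3024·√0.172 = 0.125414
d₁ = (ln(S/K) + (r+σ²/2)T) / (σ√T) = (ln(179.43/213.78) + (0.0064+0.3024²/2)·0.172) / 0.125414 = (-0.175162 + 0.008965) / 0.125414 = -1.325188
d₂ = d₁ − σ√T = -1.325188 − 0.125414 = -1.450602
e^{−rT} = e^{−0.0064·0.172} = 0.998900
N(d₁) = 0.092554,  N(d₂) = 0.073445
Call price V = S·N(d₁) − K·e^{−rT}·N(d₂) = 16.607029 − 15.683868 = 0.923162
φ(d₁) = (1/√(2π))·e^{−d₁²/2} = 0.165795
Θ = −S·φ(d₁)·σ/(2√T) − r·K·e^{−rT}·N(d₂) = −10.845641 − 0.100377 = -10.946018

price = 0.923162
Θ = -10.946018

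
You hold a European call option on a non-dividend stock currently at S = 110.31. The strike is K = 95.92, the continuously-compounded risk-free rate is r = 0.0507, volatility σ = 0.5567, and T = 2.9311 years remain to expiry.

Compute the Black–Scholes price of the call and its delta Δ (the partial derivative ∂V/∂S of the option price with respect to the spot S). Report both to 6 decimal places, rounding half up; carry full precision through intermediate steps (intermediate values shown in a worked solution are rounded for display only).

price = 50.639626
Δ = 0.782048

σ√T = 0.5567·√2.9311 = 0.953096
d₁ = (ln(S/K) + (r+σ²/2)T) / (σ√T) = (ln(110.31/95.92) + (0.0507+0.5567²/2)·2.9311) / 0.953096 = (0.139780 + 0.602803) / 0.953096 = 0.779127
d₂ = d₁ − σ√T = 0.779127 − 0.953096 = -0.173969
e^{−rT} = e^{−0.0507·2.9311} = 0.861908
N(d₁) = 0.782048,  N(d₂) = 0.430945
Call price V = S·N(d₁) − K·e^{−rT}·N(d₂) = 86.267664 − 35.628038 = 50.639626
Δ = N(d₁) = 0.782048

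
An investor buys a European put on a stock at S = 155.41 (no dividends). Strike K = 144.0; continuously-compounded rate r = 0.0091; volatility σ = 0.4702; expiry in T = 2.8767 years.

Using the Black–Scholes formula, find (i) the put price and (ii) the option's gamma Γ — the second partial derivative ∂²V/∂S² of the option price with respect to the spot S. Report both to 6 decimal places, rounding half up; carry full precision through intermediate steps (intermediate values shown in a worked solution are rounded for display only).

price = 38.612415
Γ = 0.002801

σ√T = 0.4702·√2.8767 = 0.797499
d₁ = (ln(S/K) + (r+σ²/2)T) / (σ√T) = (ln(155.41/144.0) + (0.0091+0.4702²/2)·2.8767) / 0.797499 = (0.076253 + 0.344180) / 0.797499 = 0.527190
d₂ = d₁ − σ√T = 0.527190 − 0.797499 = -0.270308
e^{−rT} = e^{−0.0091·2.8767} = 0.974162
N(−d₁) = 0.299031,  N(−d₂) = 0.606538
Put price V = K·e^{−rT}·N(−d₂) − S·N(−d₁) = 85.084785 − 46.472369 = 38.612415
φ(d₁) = (1/√(2π))·e^{−d₁²/2} = 0.347183
Γ = φ(d₁) / (S·σ·√T) = 0.002801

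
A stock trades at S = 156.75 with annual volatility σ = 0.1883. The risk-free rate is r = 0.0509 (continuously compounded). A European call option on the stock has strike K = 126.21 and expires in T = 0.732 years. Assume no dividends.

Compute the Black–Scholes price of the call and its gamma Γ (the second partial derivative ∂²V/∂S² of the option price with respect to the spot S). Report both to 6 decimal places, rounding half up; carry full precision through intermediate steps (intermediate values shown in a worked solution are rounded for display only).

σ√T = 0.1883·√0.732 = 0.161104
d₁ = (ln(S/K) + (r+σ²/2)T) / (σ√T) = (ln(156.75/126.21) + (0.0509+0.1883²/2)·0.732) / 0.161104 = (0.216705 + 0.050236) / 0.161104 = 1.656950
d₂ = d₁ − σ√T = 1.656950 − 0.161104 = 1.495846
e^{−rT} = e^{−0.0509·0.732} = 0.963427
N(d₁) = 0.951235,  N(d₂) = 0.932653
Call price V = S·N(d₁) − K·e^{−rT}·N(d₂) = 149.106121 − 113.405113 = 35.701008
φ(d₁) = (1/√(2π))·e^{−d₁²/2} = 0.101096
Γ = φ(d₁) / (S·σ·√T) = 0.004003

price = 35.701008
Γ = 0.004003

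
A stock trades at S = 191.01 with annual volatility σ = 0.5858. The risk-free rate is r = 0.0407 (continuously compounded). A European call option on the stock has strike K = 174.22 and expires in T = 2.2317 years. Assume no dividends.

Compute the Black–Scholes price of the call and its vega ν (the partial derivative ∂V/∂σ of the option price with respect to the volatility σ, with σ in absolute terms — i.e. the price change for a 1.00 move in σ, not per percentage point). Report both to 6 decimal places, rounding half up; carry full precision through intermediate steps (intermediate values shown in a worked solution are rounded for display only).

σ√T = 0.5858·√2.2317 = 0.875119
d₁ = (ln(S/K) + (r+σ²/2)T) / (σ√T) = (ln(191.01/174.22) + (0.0407+0.5858²/2)·2.2317) / 0.875119 = (0.092007 + 0.473747) / 0.875119 = 0.646488
d₂ = d₁ − σ√T = 0.646488 − 0.875119 = -0.228631
e^{−rT} = e^{−0.0407·2.2317} = 0.913173
N(d₁) = 0.741018,  N(d₂) = 0.409578
Call price V = S·N(d₁) − K·e^{−rT}·N(d₂) = 141.541900 − 65.160926 = 76.380974
φ(d₁) = (1/√(2π))·e^{−d₁²/2} = 0.323709
ν = S·φ(d₁)·√T = 92.369403

price = 76.380974
ν = 92.369403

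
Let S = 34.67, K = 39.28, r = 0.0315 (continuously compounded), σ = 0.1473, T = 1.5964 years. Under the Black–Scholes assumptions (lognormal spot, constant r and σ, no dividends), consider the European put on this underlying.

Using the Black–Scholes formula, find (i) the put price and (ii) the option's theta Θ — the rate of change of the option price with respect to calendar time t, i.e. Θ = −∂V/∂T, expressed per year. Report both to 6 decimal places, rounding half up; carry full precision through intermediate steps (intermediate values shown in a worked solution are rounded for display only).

σ√T = 0.1473·√1.5964 = 0.186112
d₁ = (ln(S/K) + (r+σ²/2)T) / (σ√T) = (ln(34.67/39.28) + (0.0315+0.1473²/2)·1.5964) / 0.186112 = (-0.124841 + 0.067605) / 0.186112 = -0.307532
d₂ = d₁ − σ√T = -0.307532 − 0.186112 = -0.493644
e^{−rT} = e^{−0.0315·1.5964} = 0.950957
N(−d₁) = 0.620781,  N(−d₂) = 0.689221
Put price V = K·e^{−rT}·N(−d₂) − S·N(−d₁) = 25.744881 − 21.522473 = 4.222409
φ(d₁) = (1/√(2π))·e^{−d₁²/2} = 0.380516
Θ = −S·φ(d₁)·σ/(2√T) + r·K·e^{−rT}·N(−d₂) = −0.769004 + 0.810964 = 0.041959

price = 4.222409
Θ = 0.041959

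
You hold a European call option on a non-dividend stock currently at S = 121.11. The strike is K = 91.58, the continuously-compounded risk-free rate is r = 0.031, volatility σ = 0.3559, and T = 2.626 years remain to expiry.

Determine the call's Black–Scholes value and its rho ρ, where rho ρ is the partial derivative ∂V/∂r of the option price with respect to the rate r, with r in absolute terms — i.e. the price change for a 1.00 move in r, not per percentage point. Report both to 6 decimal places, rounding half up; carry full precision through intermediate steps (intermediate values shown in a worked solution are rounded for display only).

σ√T = 0.3559·√2.626 = 0.576734
d₁ = (ln(S/K) + (r+σ²/2)T) / (σ√T) = (ln(121.11/91.58) + (0.031+0.3559²/2)·2.626) / 0.576734 = (0.279486 + 0.247717) / 0.576734 = 0.914119
d₂ = d₁ − σ√T = 0.914119 − 0.576734 = 0.337385
e^{−rT} = e^{−0.031·2.626} = 0.921819
N(d₁) = 0.819673,  N(d₂) = 0.632087
Call price V = S·N(d₁) − K·e^{−rT}·N(d₂) = 99.270575 − 53.360899 = 45.909677
ρ = K·T·e^{−rT}·N(d₂) = 140.125720

price = 45.909677
ρ = 140.125720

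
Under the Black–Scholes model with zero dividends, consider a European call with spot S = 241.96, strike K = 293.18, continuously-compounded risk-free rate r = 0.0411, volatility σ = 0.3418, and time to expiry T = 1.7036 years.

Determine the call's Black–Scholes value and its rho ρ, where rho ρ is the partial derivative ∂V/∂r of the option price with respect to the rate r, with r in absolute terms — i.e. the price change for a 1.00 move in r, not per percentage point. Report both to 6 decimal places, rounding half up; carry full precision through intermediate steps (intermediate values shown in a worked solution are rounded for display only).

price = 31.442191
ρ = 144.252719

σ√T = 0.3418·√1.7036 = 0.446124
d₁ = (ln(S/K) + (r+σ²/2)T) / (σ√T) = (ln(241.96/293.18) + (0.0411+0.3418²/2)·1.7036) / 0.446124 = (-0.192014 + 0.169531) / 0.446124 = -0.050396
d₂ = d₁ − σ√T = -0.050396 − 0.446124 = -0.496520
e^{−rT} = e^{−0.0411·1.7036} = 0.932377
N(d₁) = 0.479903,  N(d₂) = 0.309764
Call price V = S·N(d₁) − K·e^{−rT}·N(d₂) = 116.117419 − 84.675228 = 31.442191
ρ = K·T·e^{−rT}·N(d₂) = 144.252719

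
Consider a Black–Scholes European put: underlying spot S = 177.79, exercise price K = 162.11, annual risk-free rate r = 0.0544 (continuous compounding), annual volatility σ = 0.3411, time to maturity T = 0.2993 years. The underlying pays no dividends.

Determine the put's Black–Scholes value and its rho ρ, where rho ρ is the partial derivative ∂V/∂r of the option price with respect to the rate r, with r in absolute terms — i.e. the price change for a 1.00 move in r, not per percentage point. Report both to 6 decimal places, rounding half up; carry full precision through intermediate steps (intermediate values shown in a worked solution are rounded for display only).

price = 5.444370
ρ = -14.918599

σ√T = 0.3411·√0.2993 = 0.186610
d₁ = (ln(S/K) + (r+σ²/2)T) / (σ√T) = (ln(177.79/162.11) + (0.0544+0.3411²/2)·0.2993) / 0.186610 = (0.092328 + 0.033694) / 0.186610 = 0.675320
d₂ = d₁ − σ√T = 0.675320 − 0.186610 = 0.488710
e^{−rT} = e^{−0.0544·0.2993} = 0.983850
N(−d₁) = 0.249736,  N(−d₂) = 0.312523
Put price V = K·e^{−rT}·N(−d₂) − S·N(−d₁) = 49.844967 − 44.400598 = 5.444370
ρ = −K·T·e^{−rT}·N(−d₂) = -14.918599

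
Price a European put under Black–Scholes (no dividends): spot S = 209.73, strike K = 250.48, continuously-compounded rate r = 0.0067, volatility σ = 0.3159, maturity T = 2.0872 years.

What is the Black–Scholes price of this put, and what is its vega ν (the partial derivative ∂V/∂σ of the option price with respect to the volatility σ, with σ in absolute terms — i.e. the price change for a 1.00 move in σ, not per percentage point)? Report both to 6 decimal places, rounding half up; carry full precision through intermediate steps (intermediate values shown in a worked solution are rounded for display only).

σ√T = 0.3159·√2.0872 = 0.456385
d₁ = (ln(S/K) + (r+σ²/2)T) / (σ√T) = (ln(209.73/250.48) + (0.0067+0.3159²/2)·2.0872) / 0.456385 = (-0.177558 + 0.118128) / 0.456385 = -0.130219
d₂ = d₁ − σ√T = -0.130219 − 0.456385 = -0.586604
e^{−rT} = e^{−0.0067·2.0872} = 0.986113
N(−d₁) = 0.551803,  N(−d₂) = 0.721265
Put price V = K·e^{−rT}·N(−d₂) − S·N(−d₁) = 178.153682 − 115.729737 = 62.423946
φ(d₁) = (1/√(2π))·e^{−d₁²/2} = 0.395574
ν = S·φ(d₁)·√T = 119.858955

price = 62.423946
ν = 119.858955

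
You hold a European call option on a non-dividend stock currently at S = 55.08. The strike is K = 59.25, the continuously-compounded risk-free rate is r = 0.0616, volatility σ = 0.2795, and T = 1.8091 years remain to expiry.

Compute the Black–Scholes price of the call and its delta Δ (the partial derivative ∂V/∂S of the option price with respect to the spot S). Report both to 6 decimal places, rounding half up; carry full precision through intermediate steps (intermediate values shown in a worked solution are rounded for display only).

price = 9.138136
Δ = 0.614198

σ√T = 0.2795·√1.8091 = 0.375935
d₁ = (ln(S/K) + (r+σ²/2)T) / (σ√T) = (ln(55.08/59.25) + (0.0616+0.2795²/2)·1.8091) / 0.375935 = (-0.072979 + 0.182104) / 0.375935 = 0.290276
d₂ = d₁ − σ√T = 0.290276 − 0.375935 = -0.085659
e^{−rT} = e^{−0.0616·1.8091} = 0.894545
N(d₁) = 0.614198,  N(d₂) = 0.465869
Call price V = S·N(d₁) − K·e^{−rT}·N(d₂) = 33.830003 − 24.691867 = 9.138136
Δ = N(d₁) = 0.614198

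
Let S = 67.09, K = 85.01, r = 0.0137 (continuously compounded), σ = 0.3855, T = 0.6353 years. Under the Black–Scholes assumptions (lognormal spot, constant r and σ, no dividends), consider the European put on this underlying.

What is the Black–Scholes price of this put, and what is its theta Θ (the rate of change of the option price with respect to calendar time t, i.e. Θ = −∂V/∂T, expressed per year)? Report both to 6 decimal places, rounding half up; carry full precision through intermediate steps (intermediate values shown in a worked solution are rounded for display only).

σ√T = 0.3855·√0.6353 = 0.307266
d₁ = (ln(S/K) + (r+σ²/2)T) / (σ√T) = (ln(67.09/85.01) + (0.0137+0.3855²/2)·0.6353) / 0.307266 = (-0.236734 + 0.055910) / 0.307266 = -0.588495
d₂ = d₁ − σ√T = -0.588495 − 0.307266 = -0.895761
e^{−rT} = e^{−0.0137·0.6353} = 0.991334
N(−d₁) = 0.721900,  N(−d₂) = 0.814810
Put price V = K·e^{−rT}·N(−d₂) − S·N(−d₁) = 68.666714 − 48.432270 = 20.234444
φ(d₁) = (1/√(2π))·e^{−d₁²/2} = 0.335511
Θ = −S·φ(d₁)·σ/(2√T) + r·K·e^{−rT}·N(−d₂) = −5.443384 + 0.940734 = -4.502650

price = 20.234444
Θ = -4.502650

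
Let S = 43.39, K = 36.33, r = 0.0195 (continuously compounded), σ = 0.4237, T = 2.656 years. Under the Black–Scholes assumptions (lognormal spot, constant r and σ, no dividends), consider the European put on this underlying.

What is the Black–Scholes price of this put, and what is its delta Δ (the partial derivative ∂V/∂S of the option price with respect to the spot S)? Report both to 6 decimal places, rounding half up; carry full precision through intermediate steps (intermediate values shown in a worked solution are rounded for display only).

price = 6.621204
Δ = -0.249063

σ√T = 0.4237·√2.656 = 0.690514
d₁ = (ln(S/K) + (r+σ²/2)T) / (σ√T) = (ln(43.39/36.33) + (0.0195+0.4237²/2)·2.656) / 0.690514 = (0.177585 + 0.290197) / 0.690514 = 0.677440
d₂ = d₁ − σ√T = 0.677440 − 0.690514 = -0.013074
e^{−rT} = e^{−0.0195·2.656} = 0.949526
N(−d₁) = 0.249063,  N(−d₂) = 0.505216
Put price V = K·e^{−rT}·N(−d₂) − S·N(−d₁) = 17.428063 − 10.806859 = 6.621204
Δ = −N(−d₁) = -0.249063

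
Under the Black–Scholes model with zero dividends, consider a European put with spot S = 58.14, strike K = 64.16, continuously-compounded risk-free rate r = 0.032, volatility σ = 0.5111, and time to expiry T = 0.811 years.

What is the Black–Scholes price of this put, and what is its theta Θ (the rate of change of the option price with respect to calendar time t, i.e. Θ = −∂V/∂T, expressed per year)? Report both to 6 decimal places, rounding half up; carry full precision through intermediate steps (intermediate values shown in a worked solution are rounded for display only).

price = 13.302534
Θ = -5.262446

σ√T = 0.5111·√0.811 = 0.460274
d₁ = (ln(S/K) + (r+σ²/2)T) / (σ√T) = (ln(58.14/64.16) + (0.032+0.5111²/2)·0.811) / 0.460274 = (-0.098526 + 0.131878) / 0.460274 = 0.072461
d₂ = d₁ − σ√T = 0.072461 − 0.460274 = -0.387813
e^{−rT} = e^{−0.032·0.811} = 0.974382
N(−d₁) = 0.471117,  N(−d₂) = 0.650923
Put price V = K·e^{−rT}·N(−d₂) − S·N(−d₁) = 40.693305 − 27.390771 = 13.302534
φ(d₁) = (1/√(2π))·e^{−d₁²/2} = 0.397896
Θ = −S·φ(d₁)·σ/(2√T) + r·K·e^{−rT}·N(−d₂) = −6.564632 + 1.302186 = -5.262446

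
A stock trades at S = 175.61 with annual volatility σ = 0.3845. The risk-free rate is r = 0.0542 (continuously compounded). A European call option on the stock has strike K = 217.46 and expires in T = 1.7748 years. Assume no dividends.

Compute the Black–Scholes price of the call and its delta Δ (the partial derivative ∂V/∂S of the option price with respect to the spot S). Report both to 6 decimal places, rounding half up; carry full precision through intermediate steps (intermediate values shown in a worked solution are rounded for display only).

σ√T = 0.3845·√1.7748 = 0.512237
d₁ = (ln(S/K) + (r+σ²/2)T) / (σ√T) = (ln(175.61/217.46) + (0.0542+0.3845²/2)·1.7748) / 0.512237 = (-0.213749 + 0.227388) / 0.512237 = 0.026625
d₂ = d₁ − σ√T = 0.026625 − 0.512237 = -0.485612
e^{−rT} = e^{−0.0542·1.7748} = 0.908288
N(d₁) = 0.510621,  N(d₂) = 0.313621
Call price V = S·N(d₁) − K·e^{−rT}·N(d₂) = 89.670079 − 61.945255 = 27.724823
Δ = N(d₁) = 0.510621

price = 27.724823
Δ = 0.510621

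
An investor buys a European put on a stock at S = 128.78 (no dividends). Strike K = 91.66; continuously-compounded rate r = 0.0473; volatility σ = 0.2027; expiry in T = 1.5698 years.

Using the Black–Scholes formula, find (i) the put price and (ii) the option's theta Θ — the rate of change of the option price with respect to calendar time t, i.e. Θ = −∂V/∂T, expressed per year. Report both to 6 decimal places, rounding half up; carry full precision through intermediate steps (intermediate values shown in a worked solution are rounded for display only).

σ√T = 0.2027·√1.5698 = 0.253966
d₁ = (ln(S/K) + (r+σ²/2)T) / (σ√T) = (ln(128.78/91.66) + (0.0473+0.2027²/2)·1.5698) / 0.253966 = (0.340019 + 0.106501) / 0.253966 = 1.758188
d₂ = d₁ − σ√T = 1.758188 − 0.253966 = 1.504222
e^{−rT} = e^{−0.0473·1.5698} = 0.928438
N(−d₁) = 0.039358,  N(−d₂) = 0.066262
Put price V = K·e^{−rT}·N(−d₂) − S·N(−d₁) = 5.638946 − 5.068489 = 0.570457
φ(d₁) = (1/√(2π))·e^{−d₁²/2} = 0.085047
Θ = −S·φ(d₁)·σ/(2√T) + r·K·e^{−rT}·N(−d₂) = −0.885949 + 0.266722 = -0.619227

price = 0.570457
Θ = -0.619227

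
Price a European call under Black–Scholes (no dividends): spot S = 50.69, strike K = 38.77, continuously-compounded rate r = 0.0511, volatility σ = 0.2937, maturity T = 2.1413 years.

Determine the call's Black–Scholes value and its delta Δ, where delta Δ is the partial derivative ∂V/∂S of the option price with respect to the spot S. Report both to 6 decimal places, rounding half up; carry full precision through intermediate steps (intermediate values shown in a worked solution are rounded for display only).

price = 17.796659
Δ = 0.862860

σ√T = 0.2937·√2.1413 = 0.429777
d₁ = (ln(S/K) + (r+σ²/2)T) / (σ√T) = (ln(50.69/38.77) + (0.0511+0.2937²/2)·2.1413) / 0.429777 = (0.268082 + 0.201774) / 0.429777 = 1.093257
d₂ = d₁ − σ√T = 1.093257 − 0.429777 = 0.663481
e^{−rT} = e^{−0.0511·2.1413} = 0.896353
N(d₁) = 0.862860,  N(d₂) = 0.746489
Call price V = S·N(d₁) − K·e^{−rT}·N(d₂) = 43.738350 − 25.941692 = 17.796659
Δ = N(d₁) = 0.862860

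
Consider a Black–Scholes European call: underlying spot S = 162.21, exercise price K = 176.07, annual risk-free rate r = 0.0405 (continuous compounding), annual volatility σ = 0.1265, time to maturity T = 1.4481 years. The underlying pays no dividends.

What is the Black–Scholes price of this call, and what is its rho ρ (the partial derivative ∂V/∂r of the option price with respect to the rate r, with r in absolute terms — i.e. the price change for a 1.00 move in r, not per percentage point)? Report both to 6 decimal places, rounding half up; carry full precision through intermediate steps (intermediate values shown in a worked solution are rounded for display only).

price = 8.158839
ρ = 98.403951

σ√T = 0.1265·√1.4481 = 0.152226
d₁ = (ln(S/K) + (r+σ²/2)T) / (σ√T) = (ln(162.21/176.07) + (0.0405+0.1265²/2)·1.4481) / 0.152226 = (-0.081990 + 0.070234) / 0.152226 = -0.077223
d₂ = d₁ − σ√T = -0.077223 − 0.152226 = -0.229449
e^{−rT} = e^{−0.0405·1.4481} = 0.943039
N(d₁) = 0.469223,  N(d₂) = 0.409260
Call price V = S·N(d₁) − K·e^{−rT}·N(d₂) = 76.112676 − 67.953837 = 8.158839
ρ = K·T·e^{−rT}·N(d₂) = 98.403951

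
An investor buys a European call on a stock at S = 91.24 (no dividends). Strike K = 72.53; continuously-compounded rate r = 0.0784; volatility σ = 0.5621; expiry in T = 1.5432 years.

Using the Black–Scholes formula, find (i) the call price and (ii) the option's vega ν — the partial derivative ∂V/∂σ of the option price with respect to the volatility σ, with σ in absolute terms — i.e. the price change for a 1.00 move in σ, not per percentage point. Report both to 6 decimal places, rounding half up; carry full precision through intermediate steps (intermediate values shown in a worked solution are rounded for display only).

price = 37.197714
ν = 31.479350

σ√T = 0.5621·√1.5432 = 0.698272
d₁ = (ln(S/K) + (r+σ²/2)T) / (σ√T) = (ln(91.24/72.53) + (0.0784+0.5621²/2)·1.5432) / 0.698272 = (0.229493 + 0.364779) / 0.698272 = 0.851061
d₂ = d₁ − σ√T = 0.851061 − 0.698272 = 0.152789
e^{−rT} = e^{−0.0784·1.5432} = 0.886046
N(d₁) = 0.802632,  N(d₂) = 0.560718
Call price V = S·N(d₁) − K·e^{−rT}·N(d₂) = 73.232161 − 36.034448 = 37.197714
φ(d₁) = (1/√(2π))·e^{−d₁²/2} = 0.277734
ν = S·φ(d₁)·√T = 31.479350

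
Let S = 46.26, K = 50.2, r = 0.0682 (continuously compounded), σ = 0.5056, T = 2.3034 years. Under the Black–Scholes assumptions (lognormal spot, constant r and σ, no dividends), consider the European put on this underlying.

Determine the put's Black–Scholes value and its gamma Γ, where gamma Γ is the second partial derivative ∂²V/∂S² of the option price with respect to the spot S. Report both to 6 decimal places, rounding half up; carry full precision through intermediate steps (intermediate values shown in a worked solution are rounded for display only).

price = 11.702070
Γ = 0.010007

σ√T = 0.5056·√2.3034 = 0.767347
d₁ = (ln(S/K) + (r+σ²/2)T) / (σ√T) = (ln(46.26/50.2) + (0.0682+0.5056²/2)·2.3034) / 0.767347 = (-0.081737 + 0.451503) / 0.767347 = 0.481875
d₂ = d₁ − σ√T = 0.481875 − 0.767347 = -0.285472
e^{−rT} = e^{−0.0682·2.3034} = 0.854626
N(−d₁) = 0.314947,  N(−d₂) = 0.612359
Put price V = K·e^{−rT}·N(−d₂) − S·N(−d₁) = 26.271539 − 14.569469 = 11.702070
φ(d₁) = (1/√(2π))·e^{−d₁²/2} = 0.355212
Γ = φ(d₁) / (S·σ·√T) = 0.010007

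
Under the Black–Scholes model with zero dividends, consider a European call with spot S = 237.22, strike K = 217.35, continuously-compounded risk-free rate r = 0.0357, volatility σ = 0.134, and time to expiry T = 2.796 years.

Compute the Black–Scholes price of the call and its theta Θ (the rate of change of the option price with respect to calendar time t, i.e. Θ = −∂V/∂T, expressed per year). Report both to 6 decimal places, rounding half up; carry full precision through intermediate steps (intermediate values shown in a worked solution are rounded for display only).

price = 45.956124
Θ = -7.794639

σ√T = 0.134·√2.796 = 0.224065
d₁ = (ln(S/K) + (r+σ²/2)T) / (σ√T) = (ln(237.22/217.35) + (0.0357+0.134²/2)·2.796) / 0.224065 = (0.087479 + 0.124920) / 0.224065 = 0.947935
d₂ = d₁ − σ√T = 0.947935 − 0.224065 = 0.723870
e^{−rT} = e^{−0.0357·2.796} = 0.905003
N(d₁) = 0.828419,  N(d₂) = 0.765427
Call price V = S·N(d₁) − K·e^{−rT}·N(d₂) = 196.517482 − 150.561358 = 45.956124
φ(d₁) = (1/√(2π))·e^{−d₁²/2} = 0.254557
Θ = −S·φ(d₁)·σ/(2√T) − r·K·e^{−rT}·N(d₂) = −2.419599 − 5.375040 = -7.794639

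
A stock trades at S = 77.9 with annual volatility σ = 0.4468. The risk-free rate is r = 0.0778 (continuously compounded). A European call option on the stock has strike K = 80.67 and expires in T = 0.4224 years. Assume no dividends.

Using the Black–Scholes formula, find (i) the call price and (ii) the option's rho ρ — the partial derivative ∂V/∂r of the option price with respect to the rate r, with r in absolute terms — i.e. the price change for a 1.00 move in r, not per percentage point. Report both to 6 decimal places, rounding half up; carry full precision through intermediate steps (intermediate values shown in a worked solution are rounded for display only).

price = 8.921439
ρ = 14.490356

σ√T = 0.4468·√0.4224 = 0.290386
d₁ = (ln(S/K) + (r+σ²/2)T) / (σ√T) = (ln(77.9/80.67) + (0.0778+0.4468²/2)·0.4224) / 0.290386 = (-0.034941 + 0.075025) / 0.290386 = 0.138037
d₂ = d₁ − σ√T = 0.138037 − 0.290386 = -0.152349
e^{−rT} = e^{−0.0778·0.4224} = 0.967671
N(d₁) = 0.554894,  N(d₂) = 0.439456
Call price V = S·N(d₁) − K·e^{−rT}·N(d₂) = 43.226260 − 34.304821 = 8.921439
ρ = K·T·e^{−rT}·N(d₂) = 14.490356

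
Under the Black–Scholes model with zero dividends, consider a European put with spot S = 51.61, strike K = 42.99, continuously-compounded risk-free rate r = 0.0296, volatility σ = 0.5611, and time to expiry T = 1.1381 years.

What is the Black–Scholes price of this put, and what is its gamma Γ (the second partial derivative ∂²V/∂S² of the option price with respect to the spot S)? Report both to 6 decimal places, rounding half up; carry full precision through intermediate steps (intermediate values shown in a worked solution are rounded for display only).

σ√T = 0.5611·√1.1381 = 0.598591
d₁ = (ln(S/K) + (r+σ²/2)T) / (σ√T) = (ln(51.61/42.99) + (0.0296+0.5611²/2)·1.1381) / 0.598591 = (0.182748 + 0.212844) / 0.598591 = 0.660871
d₂ = d₁ − σ√T = 0.660871 − 0.598591 = 0.062279
e^{−rT} = e^{−0.0296·1.1381} = 0.966873
N(−d₁) = 0.254348,  N(−d₂) = 0.475170
Put price V = K·e^{−rT}·N(−d₂) − S·N(−d₁) = 19.750871 − 13.126881 = 6.623990
φ(d₁) = (1/√(2π))·e^{−d₁²/2} = 0.320679
Γ = φ(d₁) / (S·σ·√T) = 0.010380

price = 6.623990
Γ = 0.010380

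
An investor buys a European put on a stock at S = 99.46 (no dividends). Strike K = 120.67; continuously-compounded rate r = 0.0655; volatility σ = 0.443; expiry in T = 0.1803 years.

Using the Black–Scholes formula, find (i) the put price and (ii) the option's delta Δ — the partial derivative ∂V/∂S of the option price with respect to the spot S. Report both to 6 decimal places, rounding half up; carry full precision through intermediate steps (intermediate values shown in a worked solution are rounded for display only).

σ√T = 0.443·√0.1803 = 0.188106
d₁ = (ln(S/K) + (r+σ²/2)T) / (σ√T) = (ln(99.46/120.67) + (0.0655+0.443²/2)·0.1803) / 0.188106 = (-0.193304 + 0.029501) / 0.188106 = -0.870801
d₂ = d₁ − σ√T = -0.870801 − 0.188106 = -1.058907
e^{−rT} = e^{−0.0655·0.1803} = 0.988260
N(−d₁) = 0.808069,  N(−d₂) = 0.855179
Put price V = K·e^{−rT}·N(−d₂) − S·N(−d₁) = 101.982907 − 80.370502 = 21.612405
Δ = −N(−d₁) = -0.808069

price = 21.612405
Δ = -0.808069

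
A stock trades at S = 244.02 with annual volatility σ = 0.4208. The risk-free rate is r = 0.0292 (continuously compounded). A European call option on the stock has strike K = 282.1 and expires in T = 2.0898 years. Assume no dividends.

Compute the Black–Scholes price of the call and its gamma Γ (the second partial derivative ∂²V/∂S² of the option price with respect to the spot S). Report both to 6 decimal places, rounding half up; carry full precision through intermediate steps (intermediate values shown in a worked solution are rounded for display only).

price = 50.744724
Γ = 0.002651

σ√T = 0.4208·√2.0898 = 0.608314
d₁ = (ln(S/K) + (r+σ²/2)T) / (σ√T) = (ln(244.02/282.1) + (0.0292+0.4208²/2)·2.0898) / 0.608314 = (-0.145011 + 0.246045) / 0.608314 = 0.166088
d₂ = d₁ − σ√T = 0.166088 − 0.608314 = -0.442226
e^{−rT} = e^{−0.0292·2.0898} = 0.940802
N(d₁) = 0.565956,  N(d₂) = 0.329163
Call price V = S·N(d₁) − K·e^{−rT}·N(d₂) = 138.104653 − 87.359929 = 50.744724
φ(d₁) = (1/√(2π))·e^{−d₁²/2} = 0.393478
Γ = φ(d₁) / (S·σ·√T) = 0.002651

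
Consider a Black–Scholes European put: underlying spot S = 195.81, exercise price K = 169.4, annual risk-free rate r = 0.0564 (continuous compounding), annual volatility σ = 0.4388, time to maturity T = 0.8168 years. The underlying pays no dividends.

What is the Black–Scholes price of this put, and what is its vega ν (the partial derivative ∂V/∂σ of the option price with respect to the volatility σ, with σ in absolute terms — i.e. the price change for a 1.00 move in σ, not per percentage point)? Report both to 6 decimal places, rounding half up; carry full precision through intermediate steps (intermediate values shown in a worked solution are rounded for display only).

σ√T = 0.4388·√0.8168 = 0.396574
d₁ = (ln(S/K) + (r+σ²/2)T) / (σ√T) = (ln(195.81/169.4) + (0.0564+0.4388²/2)·0.8168) / 0.396574 = (0.144882 + 0.124703) / 0.396574 = 0.679785
d₂ = d₁ − σ√T = 0.679785 − 0.396574 = 0.283210
e^{−rT} = e^{−0.0564·0.8168} = 0.954977
N(−d₁) = 0.248320,  N(−d₂) = 0.388508
Put price V = K·e^{−rT}·N(−d₂) − S·N(−d₁) = 62.850135 − 48.623616 = 14.226519
φ(d₁) = (1/√(2π))·e^{−d₁²/2} = 0.316639
ν = S·φ(d₁)·√T = 56.034755

price = 14.226519
ν = 56.034755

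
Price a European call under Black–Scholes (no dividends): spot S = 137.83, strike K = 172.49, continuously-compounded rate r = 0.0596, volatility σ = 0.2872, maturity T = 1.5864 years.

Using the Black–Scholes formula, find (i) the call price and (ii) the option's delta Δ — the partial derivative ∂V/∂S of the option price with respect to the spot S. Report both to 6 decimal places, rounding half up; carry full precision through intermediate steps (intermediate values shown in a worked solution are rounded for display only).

σ√T = 0.2872·√1.5864 = 0.361735
d₁ = (ln(S/K) + (r+σ²/2)T) / (σ√T) = (ln(137.83/172.49) + (0.0596+0.2872²/2)·1.5864) / 0.361735 = (-0.224318 + 0.159976) / 0.361735 = -0.177872
d₂ = d₁ − σ√T = -0.177872 − 0.361735 = -0.539607
e^{−rT} = e^{−0.0596·1.5864} = 0.909783
N(d₁) = 0.429412,  N(d₂) = 0.294734
Call price V = S·N(d₁) − K·e^{−rT}·N(d₂) = 59.185816 − 46.252133 = 12.933683
Δ = N(d₁) = 0.429412

price = 12.933683
Δ = 0.429412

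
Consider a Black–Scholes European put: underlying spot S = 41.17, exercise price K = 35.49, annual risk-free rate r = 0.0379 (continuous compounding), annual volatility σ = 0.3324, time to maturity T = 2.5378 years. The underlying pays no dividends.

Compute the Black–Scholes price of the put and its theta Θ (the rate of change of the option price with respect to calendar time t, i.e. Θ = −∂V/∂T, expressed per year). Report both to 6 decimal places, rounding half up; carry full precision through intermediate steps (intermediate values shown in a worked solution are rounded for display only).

price = 3.976814
Θ = -0.800478

σ√T = 0.3324·√2.5378 = 0.529529
d₁ = (ln(S/K) + (r+σ²/2)T) / (σ√T) = (ln(41.17/35.49) + (0.0379+0.3324²/2)·2.5378) / 0.529529 = (0.148459 + 0.236383) / 0.529529 = 0.726763
d₂ = d₁ − σ√T = 0.726763 − 0.529529 = 0.197234
e^{−rT} = e^{−0.0379·2.5378} = 0.908298
N(−d₁) = 0.233686,  N(−d₂) = 0.421822
Put price V = K·e^{−rT}·N(−d₂) − S·N(−d₁) = 13.597652 − 9.620838 = 3.976814
φ(d₁) = (1/√(2π))·e^{−d₁²/2} = 0.306349
Θ = −S·φ(d₁)·σ/(2√T) + r·K·e^{−rT}·N(−d₂) = −1.315829 + 0.515351 = -0.800478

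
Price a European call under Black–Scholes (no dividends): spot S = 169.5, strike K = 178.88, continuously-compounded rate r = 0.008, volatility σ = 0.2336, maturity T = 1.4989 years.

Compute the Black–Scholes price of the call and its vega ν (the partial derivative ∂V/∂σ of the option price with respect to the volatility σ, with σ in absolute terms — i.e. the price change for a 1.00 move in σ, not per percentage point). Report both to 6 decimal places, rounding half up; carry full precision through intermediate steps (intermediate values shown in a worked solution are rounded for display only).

σ√T = 0.2336·√1.4989 = 0.285995
d₁ = (ln(S/K) + (r+σ²/2)T) / (σ√T) = (ln(169.5/178.88) + (0.008+0.2336²/2)·1.4989) / 0.285995 = (-0.053862 + 0.052888) / 0.285995 = -0.003407
d₂ = d₁ − σ√T = -0.003407 − 0.285995 = -0.289402
e^{−rT} = e^{−0.008·1.4989} = 0.988080
N(d₁) = 0.498641,  N(d₂) = 0.386137
Call price V = S·N(d₁) − K·e^{−rT}·N(d₂) = 84.519624 − 68.248828 = 16.270796
φ(d₁) = (1/√(2π))·e^{−d₁²/2} = 0.398940
ν = S·φ(d₁)·√T = 82.787273

price = 16.270796
ν = 82.787273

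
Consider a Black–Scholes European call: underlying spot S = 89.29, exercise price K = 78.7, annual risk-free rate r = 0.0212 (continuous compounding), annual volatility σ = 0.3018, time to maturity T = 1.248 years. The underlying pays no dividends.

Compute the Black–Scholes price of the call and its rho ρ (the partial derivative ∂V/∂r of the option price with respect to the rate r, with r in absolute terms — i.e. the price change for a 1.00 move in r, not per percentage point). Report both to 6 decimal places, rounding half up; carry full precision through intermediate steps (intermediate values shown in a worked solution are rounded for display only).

price = 18.536214
ρ = 58.532735

σ√T = 0.3018·√1.248 = 0.337153
d₁ = (ln(S/K) + (r+σ²/2)T) / (σ√T) = (ln(89.29/78.7) + (0.0212+0.3018²/2)·1.248) / 0.337153 = (0.126246 + 0.083294) / 0.337153 = 0.621499
d₂ = d₁ − σ√T = 0.621499 − 0.337153 = 0.284346
e^{−rT} = e^{−0.0212·1.248} = 0.973889
N(d₁) = 0.732864,  N(d₂) = 0.611927
Call price V = S·N(d₁) − K·e^{−rT}·N(d₂) = 65.437445 − 46.901230 = 18.536214
ρ = K·T·e^{−rT}·N(d₂) = 58.532735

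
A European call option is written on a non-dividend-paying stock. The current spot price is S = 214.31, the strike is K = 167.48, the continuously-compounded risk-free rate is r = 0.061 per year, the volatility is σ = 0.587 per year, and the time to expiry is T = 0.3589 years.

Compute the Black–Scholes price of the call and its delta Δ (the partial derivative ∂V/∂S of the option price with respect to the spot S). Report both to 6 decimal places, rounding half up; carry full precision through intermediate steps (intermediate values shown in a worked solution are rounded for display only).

price = 58.826879
Δ = 0.826190

σ√T = 0.587·√0.3589 = 0.351662
d₁ = (ln(S/K) + (r+σ²/2)T) / (σ√T) = (ln(214.31/167.48) + (0.061+0.587²/2)·0.3589) / 0.351662 = (0.246560 + 0.083726) / 0.351662 = 0.939214
d₂ = d₁ − σ√T = 0.939214 − 0.351662 = 0.587553
e^{−rT} = e^{−0.061·0.3589} = 0.978345
N(d₁) = 0.826190,  N(d₂) = 0.721584
Call price V = S·N(d₁) − K·e^{−rT}·N(d₂) = 177.060688 − 118.233809 = 58.826879
Δ = N(d₁) = 0.826190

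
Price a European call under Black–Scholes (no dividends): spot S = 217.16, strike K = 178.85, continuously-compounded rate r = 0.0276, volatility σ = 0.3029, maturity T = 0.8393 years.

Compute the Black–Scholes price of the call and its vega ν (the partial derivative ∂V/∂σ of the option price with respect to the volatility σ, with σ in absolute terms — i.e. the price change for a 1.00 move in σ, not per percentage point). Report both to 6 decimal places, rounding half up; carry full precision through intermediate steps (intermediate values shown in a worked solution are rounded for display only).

price = 49.064106
ν = 51.903509

σ√T = 0.3029·√0.8393 = 0.277497
d₁ = (ln(S/K) + (r+σ²/2)T) / (σ√T) = (ln(217.16/178.85) + (0.0276+0.3029²/2)·0.8393) / 0.277497 = (0.194087 + 0.061667) / 0.277497 = 0.921646
d₂ = d₁ − σ√T = 0.921646 − 0.277497 = 0.644150
e^{−rT} = e^{−0.0276·0.8393} = 0.977102
N(d₁) = 0.821643,  N(d₂) = 0.740261
Call price V = S·N(d₁) − K·e^{−rT}·N(d₂) = 178.428092 − 129.363986 = 49.064106
φ(d₁) = (1/√(2π))·e^{−d₁²/2} = 0.260891
ν = S·φ(d₁)·√T = 51.903509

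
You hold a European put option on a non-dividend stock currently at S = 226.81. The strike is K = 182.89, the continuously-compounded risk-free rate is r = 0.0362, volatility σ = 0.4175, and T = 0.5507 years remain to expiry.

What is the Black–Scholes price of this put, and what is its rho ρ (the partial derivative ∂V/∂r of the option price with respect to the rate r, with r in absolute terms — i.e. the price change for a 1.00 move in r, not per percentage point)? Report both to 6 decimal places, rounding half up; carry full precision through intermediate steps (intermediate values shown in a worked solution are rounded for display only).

σ√T = 0.4175·√0.5507 = 0.309823
d₁ = (ln(S/K) + (r+σ²/2)T) / (σ√T) = (ln(226.81/182.89) + (0.0362+0.4175²/2)·0.5507) / 0.309823 = (0.215228 + 0.067931) / 0.309823 = 0.913935
d₂ = d₁ − σ√T = 0.913935 − 0.309823 = 0.604112
e^{−rT} = e^{−0.0362·0.5507} = 0.980262
N(−d₁) = 0.180375,  N(−d₂) = 0.272885
Put price V = K·e^{−rT}·N(−d₂) − S·N(−d₁) = 48.922794 − 40.910962 = 8.011832
ρ = −K·T·e^{−rT}·N(−d₂) = -26.941783

price = 8.011832
ρ = -26.941783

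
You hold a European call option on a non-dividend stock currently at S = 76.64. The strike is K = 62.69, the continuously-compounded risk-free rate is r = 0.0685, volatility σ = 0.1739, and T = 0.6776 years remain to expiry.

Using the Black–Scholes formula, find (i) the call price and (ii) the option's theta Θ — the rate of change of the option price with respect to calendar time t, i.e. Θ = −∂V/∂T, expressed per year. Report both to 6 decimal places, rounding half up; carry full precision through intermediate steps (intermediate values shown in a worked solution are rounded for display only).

σ√T = 0.1739·√0.6776 = 0.143148
d₁ = (ln(S/K) + (r+σ²/2)T) / (σ√T) = (ln(76.64/62.69) + (0.0685+0.1739²/2)·0.6776) / 0.143148 = (0.200917 + 0.056661) / 0.143148 = 1.799382
d₂ = d₁ − σ√T = 1.799382 − 0.143148 = 1.656234
e^{−rT} = e^{−0.0685·0.6776} = 0.954645
N(d₁) = 0.964021,  N(d₂) = 0.951163
Call price V = S·N(d₁) − K·e^{−rT}·N(d₂) = 73.882558 − 56.923954 = 16.958604
φ(d₁) = (1/√(2π))·e^{−d₁²/2} = 0.079038
Θ = −S·φ(d₁)·σ/(2√T) − r·K·e^{−rT}·N(d₂) = −0.639845 − 3.899291 = -4.539135

price = 16.958604
Θ = -4.539135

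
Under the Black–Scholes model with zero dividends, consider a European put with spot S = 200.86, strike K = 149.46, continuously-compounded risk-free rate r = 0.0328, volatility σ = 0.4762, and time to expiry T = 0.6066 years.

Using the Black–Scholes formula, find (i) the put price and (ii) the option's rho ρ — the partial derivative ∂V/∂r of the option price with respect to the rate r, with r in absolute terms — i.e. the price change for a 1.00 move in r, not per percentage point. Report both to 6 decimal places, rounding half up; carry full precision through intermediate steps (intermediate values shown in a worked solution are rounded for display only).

price = 6.917525
ρ = -22.483506

σ√T = 0.4762·√0.6066 = 0.370886
d₁ = (ln(S/K) + (r+σ²/2)T) / (σ√T) = (ln(200.86/149.46) + (0.0328+0.4762²/2)·0.6066) / 0.370886 = (0.295579 + 0.088675) / 0.370886 = 1.036043
d₂ = d₁ − σ√T = 1.036043 − 0.370886 = 0.665157
e^{−rT} = e^{−0.0328·0.6066} = 0.980300
N(−d₁) = 0.150091,  N(−d₂) = 0.252975
Put price V = K·e^{−rT}·N(−d₂) − S·N(−d₁) = 37.064797 − 30.147273 = 6.917525
ρ = −K·T·e^{−rT}·N(−d₂) = -22.483506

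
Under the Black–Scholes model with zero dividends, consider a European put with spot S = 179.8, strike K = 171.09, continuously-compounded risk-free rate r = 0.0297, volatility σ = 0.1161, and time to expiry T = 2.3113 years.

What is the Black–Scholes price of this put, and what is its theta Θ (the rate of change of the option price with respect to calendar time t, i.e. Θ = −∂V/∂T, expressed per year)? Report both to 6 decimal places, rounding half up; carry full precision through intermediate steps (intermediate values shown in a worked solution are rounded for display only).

price = 4.483814
Θ = -0.724459

σ√T = 0.1161·√2.3113 = 0.176506
d₁ = (ln(S/K) + (r+σ²/2)T) / (σ√T) = (ln(179.8/171.09) + (0.0297+0.1161²/2)·2.3113) / 0.176506 = (0.049655 + 0.084223) / 0.176506 = 0.758490
d₂ = d₁ − σ√T = 0.758490 − 0.176506 = 0.581983
e^{−rT} = e^{−0.0297·2.3113} = 0.933658
N(−d₁) = 0.224079,  N(−d₂) = 0.280289
Put price V = K·e^{−rT}·N(−d₂) − S·N(−d₁) = 44.773211 − 40.289398 = 4.483814
φ(d₁) = (1/√(2π))·e^{−d₁²/2} = 0.299215
Θ = −S·φ(d₁)·σ/(2√T) + r·K·e^{−rT}·N(−d₂) = −2.054223 + 1.329764 = -0.724459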